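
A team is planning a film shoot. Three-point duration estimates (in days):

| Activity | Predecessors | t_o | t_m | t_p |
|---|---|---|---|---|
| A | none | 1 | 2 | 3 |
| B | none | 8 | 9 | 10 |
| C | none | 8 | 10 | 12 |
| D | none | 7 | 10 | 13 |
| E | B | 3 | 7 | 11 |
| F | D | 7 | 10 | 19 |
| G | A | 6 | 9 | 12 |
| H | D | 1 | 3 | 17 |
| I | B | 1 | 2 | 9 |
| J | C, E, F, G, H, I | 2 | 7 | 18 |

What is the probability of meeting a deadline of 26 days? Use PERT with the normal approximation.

0.194

te_A = (1 + 4·2 + 3)/6 = 12/6 = 2; σ²_A = ((3−1)/6)² = 0.111
te_B = (8 + 4·9 + 10)/6 = 54/6 = 9; σ²_B = ((10−8)/6)² = 0.111
te_C = (8 + 4·10 + 12)/6 = 60/6 = 10; σ²_C = ((12−8)/6)² = 0.444
te_D = (7 + 4·10 + 13)/6 = 60/6 = 10; σ²_D = ((13−7)/6)² = 1.000
te_E = (3 + 4·7 + 11)/6 = 42/6 = 7; σ²_E = ((11−3)/6)² = 1.778
te_F = (7 + 4·10 + 19)/6 = 66/6 = 11; σ²_F = ((19−7)/6)² = 4.000
te_G = (6 + 4·9 + 12)/6 = 54/6 = 9; σ²_G = ((12−6)/6)² = 1.000
te_H = (1 + 4·3 + 17)/6 = 30/6 = 5; σ²_H = ((17−1)/6)² = 7.111
te_I = (1 + 4·2 + 9)/6 = 18/6 = 3; σ²_I = ((9−1)/6)² = 1.778
te_J = (2 + 4·7 + 18)/6 = 48/6 = 8; σ²_J = ((18−2)/6)² = 7.111

Forward pass:
ES_A = 0; EF_A = 2
ES_B = 0; EF_B = 9
ES_C = 0; EF_C = 10
ES_D = 0; EF_D = 10
ES_E = 9; EF_E = 9+7 = 16
ES_F = 10; EF_F = 10+11 = 21
ES_G = 2; EF_G = 2+9 = 11
ES_H = 10; EF_H = 10+5 = 15
ES_I = 9; EF_I = 9+3 = 12
ES_J = max(EF_C=10, EF_E=16, EF_F=21, EF_G=11, EF_H=15, EF_I=12) = 21; EF_J = 21+8 = 29
Expected project duration μ = 29 days. Critical path: D → F → J.

Variance along critical path = 1.000 + 4.000 + 7.111 = 12.111; σ = √12.111 = 3.480 days.
Z = (26 − 29) / 3.480 = -0.862
P(T ≤ 26) = Φ(-0.862) ≈ 0.194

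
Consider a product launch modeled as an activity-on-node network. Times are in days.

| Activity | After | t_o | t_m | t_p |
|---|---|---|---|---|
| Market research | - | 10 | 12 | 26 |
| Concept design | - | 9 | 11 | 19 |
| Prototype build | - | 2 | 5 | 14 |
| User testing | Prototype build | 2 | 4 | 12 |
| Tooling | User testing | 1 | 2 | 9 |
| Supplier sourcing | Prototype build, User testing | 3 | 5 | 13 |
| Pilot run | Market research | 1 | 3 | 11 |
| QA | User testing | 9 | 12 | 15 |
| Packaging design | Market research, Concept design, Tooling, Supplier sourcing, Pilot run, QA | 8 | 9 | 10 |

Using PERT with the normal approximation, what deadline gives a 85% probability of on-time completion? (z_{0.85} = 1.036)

te_Market research = (10 + 4·12 + 26)/6 = 84/6 = 14; σ²_Market research = ((26−10)/6)² = 7.111
te_Concept design = (9 + 4·11 + 19)/6 = 72/6 = 12; σ²_Concept design = ((19−9)/6)² = 2.778
te_Prototype build = (2 + 4·5 + 14)/6 = 36/6 = 6; σ²_Prototype build = ((14−2)/6)² = 4.000
te_User testing = (2 + 4·4 + 12)/6 = 30/6 = 5; σ²_User testing = ((12−2)/6)² = 2.778
te_Tooling = (1 + 4·2 + 9)/6 = 18/6 = 3; σ²_Tooling = ((9−1)/6)² = 1.778
te_Supplier sourcing = (3 + 4·5 + 13)/6 = 36/6 = 6; σ²_Supplier sourcing = ((13−3)/6)² = 2.778
te_Pilot run = (1 + 4·3 + 11)/6 = 24/6 = 4; σ²_Pilot run = ((11−1)/6)² = 2.778
te_QA = (9 + 4·12 + 15)/6 = 72/6 = 12; σ²_QA = ((15−9)/6)² = 1.000
te_Packaging design = (8 + 4·9 + 10)/6 = 54/6 = 9; σ²_Packaging design = ((10−8)/6)² = 0.111

Forward pass:
ES_Market research = 0; EF_Market research = 14
ES_Concept design = 0; EF_Concept design = 12
ES_Prototype build = 0; EF_Prototype build = 6
ES_User testing = 6; EF_User testing = 6+5 = 11
ES_Tooling = 11; EF_Tooling = 11+3 = 14
ES_Supplier sourcing = max(EF_Prototype build=6, EF_User testing=11) = 11; EF_Supplier sourcing = 11+6 = 17
ES_Pilot run = 14; EF_Pilot run = 14+4 = 18
ES_QA = 11; EF_QA = 11+12 = 23
ES_Packaging design = max(EF_Market research=14, EF_Concept design=12, EF_Tooling=14, EF_Supplier sourcing=17, EF_Pilot run=18, EF_QA=23) = 23; EF_Packaging design = 23+9 = 32
Expected project duration μ = 32 days. Critical path: Prototype build → User testing → QA → Packaging design.

Variance along critical path = 4.000 + 2.778 + 1.000 + 0.111 = 7.889; σ = 2.809 days.
D = μ + z·σ = 32 + 1.036·2.809 = 34.9 days

34.9 days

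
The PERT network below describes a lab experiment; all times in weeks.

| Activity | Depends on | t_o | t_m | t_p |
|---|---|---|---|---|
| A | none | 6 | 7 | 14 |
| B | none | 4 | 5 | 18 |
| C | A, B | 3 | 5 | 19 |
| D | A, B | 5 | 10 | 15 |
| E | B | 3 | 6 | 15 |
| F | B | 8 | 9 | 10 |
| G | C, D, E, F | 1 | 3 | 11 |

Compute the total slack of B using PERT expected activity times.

te_A = (6 + 4·7 + 14)/6 = 48/6 = 8
te_B = (4 + 4·5 + 18)/6 = 42/6 = 7
te_C = (3 + 4·5 + 19)/6 = 42/6 = 7
te_D = (5 + 4·10 + 15)/6 = 60/6 = 10
te_E = (3 + 4·6 + 15)/6 = 42/6 = 7
te_F = (8 + 4·9 + 10)/6 = 54/6 = 9
te_G = (1 + 4·3 + 11)/6 = 24/6 = 4

Forward pass:
ES_A = 0; EF_A = 8
ES_B = 0; EF_B = 7
ES_C = max(EF_A=8, EF_B=7) = 8; EF_C = 8+7 = 15
ES_D = max(EF_A=8, EF_B=7) = 8; EF_D = 8+10 = 18
ES_E = 7; EF_E = 7+7 = 14
ES_F = 7; EF_F = 7+9 = 16
ES_G = max(EF_C=15, EF_D=18, EF_E=14, EF_F=16) = 18; EF_G = 18+4 = 22
Expected project duration μ = 22 weeks. Critical path: A → D → G.

Backward pass:
LF_G = 22; LS_G = 22−4 = 18
LF_F = LS_G = 18; LS_F = 18−9 = 9
LF_E = LS_G = 18; LS_E = 18−7 = 11
LF_D = LS_G = 18; LS_D = 18−10 = 8
LF_C = LS_G = 18; LS_C = 18−7 = 11
LF_B = min(LS_C=11, LS_D=8, LS_E=11, LS_F=9) = 8; LS_B = 8−7 = 1
LF_A = min(LS_C=11, LS_D=8) = 8; LS_A = 8−8 = 0
Slack_B = LS_B − ES_B = 1 − 0 = 1

1 weeks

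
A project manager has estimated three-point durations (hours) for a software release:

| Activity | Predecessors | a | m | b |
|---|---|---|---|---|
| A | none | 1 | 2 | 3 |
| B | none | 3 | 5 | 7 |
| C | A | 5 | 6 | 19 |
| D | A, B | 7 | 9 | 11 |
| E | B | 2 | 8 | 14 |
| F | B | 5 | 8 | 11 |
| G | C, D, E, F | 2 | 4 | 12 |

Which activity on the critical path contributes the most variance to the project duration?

G

te_A = (1 + 4·2 + 3)/6 = 12/6 = 2; σ²_A = ((3−1)/6)² = 0.111
te_B = (3 + 4·5 + 7)/6 = 30/6 = 5; σ²_B = ((7−3)/6)² = 0.444
te_C = (5 + 4·6 + 19)/6 = 48/6 = 8; σ²_C = ((19−5)/6)² = 5.444
te_D = (7 + 4·9 + 11)/6 = 54/6 = 9; σ²_D = ((11−7)/6)² = 0.444
te_E = (2 + 4·8 + 14)/6 = 48/6 = 8; σ²_E = ((14−2)/6)² = 4.000
te_F = (5 + 4·8 + 11)/6 = 48/6 = 8; σ²_F = ((11−5)/6)² = 1.000
te_G = (2 + 4·4 + 12)/6 = 30/6 = 5; σ²_G = ((12−2)/6)² = 2.778

Forward pass:
ES_A = 0; EF_A = 2
ES_B = 0; EF_B = 5
ES_C = 2; EF_C = 2+8 = 10
ES_D = max(EF_A=2, EF_B=5) = 5; EF_D = 5+9 = 14
ES_E = 5; EF_E = 5+8 = 13
ES_F = 5; EF_F = 5+8 = 13
ES_G = max(EF_C=10, EF_D=14, EF_E=13, EF_F=13) = 14; EF_G = 14+5 = 19
Expected project duration μ = 19 hours. Critical path: B → D → G.

Variances on critical path: σ²_B=0.444, σ²_D=0.444, σ²_G=2.778.
Largest is σ²_G = 2.778.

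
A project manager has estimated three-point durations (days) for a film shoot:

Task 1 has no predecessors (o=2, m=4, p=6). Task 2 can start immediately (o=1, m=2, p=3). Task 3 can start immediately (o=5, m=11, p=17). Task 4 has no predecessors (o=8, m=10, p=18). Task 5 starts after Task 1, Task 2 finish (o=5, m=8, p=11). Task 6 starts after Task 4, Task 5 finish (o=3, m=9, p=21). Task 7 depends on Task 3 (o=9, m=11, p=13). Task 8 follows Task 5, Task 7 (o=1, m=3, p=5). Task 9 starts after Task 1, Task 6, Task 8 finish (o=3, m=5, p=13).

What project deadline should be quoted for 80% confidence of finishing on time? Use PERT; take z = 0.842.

33.3 days

te_Task 1 = (2 + 4·4 + 6)/6 = 24/6 = 4; σ²_Task 1 = ((6−2)/6)² = 0.444
te_Task 2 = (1 + 4·2 + 3)/6 = 12/6 = 2; σ²_Task 2 = ((3−1)/6)² = 0.111
te_Task 3 = (5 + 4·11 + 17)/6 = 66/6 = 11; σ²_Task 3 = ((17−5)/6)² = 4.000
te_Task 4 = (8 + 4·10 + 18)/6 = 66/6 = 11; σ²_Task 4 = ((18−8)/6)² = 2.778
te_Task 5 = (5 + 4·8 + 11)/6 = 48/6 = 8; σ²_Task 5 = ((11−5)/6)² = 1.000
te_Task 6 = (3 + 4·9 + 21)/6 = 60/6 = 10; σ²_Task 6 = ((21−3)/6)² = 9.000
te_Task 7 = (9 + 4·11 + 13)/6 = 66/6 = 11; σ²_Task 7 = ((13−9)/6)² = 0.444
te_Task 8 = (1 + 4·3 + 5)/6 = 18/6 = 3; σ²_Task 8 = ((5−1)/6)² = 0.444
te_Task 9 = (3 + 4·5 + 13)/6 = 36/6 = 6; σ²_Task 9 = ((13−3)/6)² = 2.778

Forward pass:
ES_Task 1 = 0; EF_Task 1 = 4
ES_Task 2 = 0; EF_Task 2 = 2
ES_Task 3 = 0; EF_Task 3 = 11
ES_Task 4 = 0; EF_Task 4 = 11
ES_Task 5 = max(EF_Task 1=4, EF_Task 2=2) = 4; EF_Task 5 = 4+8 = 12
ES_Task 6 = max(EF_Task 4=11, EF_Task 5=12) = 12; EF_Task 6 = 12+10 = 22
ES_Task 7 = 11; EF_Task 7 = 11+11 = 22
ES_Task 8 = max(EF_Task 5=12, EF_Task 7=22) = 22; EF_Task 8 = 22+3 = 25
ES_Task 9 = max(EF_Task 1=4, EF_Task 6=22, EF_Task 8=25) = 25; EF_Task 9 = 25+6 = 31
Expected project duration μ = 31 days. Critical path: Task 3 → Task 7 → Task 8 → Task 9.

Variance along critical path = 4.000 + 0.444 + 0.444 + 2.778 = 7.667; σ = 2.769 days.
D = μ + z·σ = 31 + 0.842·2.769 = 33.3 days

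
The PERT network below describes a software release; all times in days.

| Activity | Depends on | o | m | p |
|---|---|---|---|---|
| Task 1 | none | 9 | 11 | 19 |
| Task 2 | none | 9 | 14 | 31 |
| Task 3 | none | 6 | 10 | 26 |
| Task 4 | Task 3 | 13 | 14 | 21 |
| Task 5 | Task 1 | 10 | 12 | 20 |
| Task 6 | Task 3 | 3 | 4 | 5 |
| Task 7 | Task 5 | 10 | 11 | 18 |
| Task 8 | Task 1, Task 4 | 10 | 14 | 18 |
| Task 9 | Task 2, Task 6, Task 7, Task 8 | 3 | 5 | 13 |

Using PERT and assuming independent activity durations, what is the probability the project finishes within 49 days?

te_Task 1 = (9 + 4·11 + 19)/6 = 72/6 = 12; σ²_Task 1 = ((19−9)/6)² = 2.778
te_Task 2 = (9 + 4·14 + 31)/6 = 96/6 = 16; σ²_Task 2 = ((31−9)/6)² = 13.444
te_Task 3 = (6 + 4·10 + 26)/6 = 72/6 = 12; σ²_Task 3 = ((26−6)/6)² = 11.111
te_Task 4 = (13 + 4·14 + 21)/6 = 90/6 = 15; σ²_Task 4 = ((21−13)/6)² = 1.778
te_Task 5 = (10 + 4·12 + 20)/6 = 78/6 = 13; σ²_Task 5 = ((20−10)/6)² = 2.778
te_Task 6 = (3 + 4·4 + 5)/6 = 24/6 = 4; σ²_Task 6 = ((5−3)/6)² = 0.111
te_Task 7 = (10 + 4·11 + 18)/6 = 72/6 = 12; σ²_Task 7 = ((18−10)/6)² = 1.778
te_Task 8 = (10 + 4·14 + 18)/6 = 84/6 = 14; σ²_Task 8 = ((18−10)/6)² = 1.778
te_Task 9 = (3 + 4·5 + 13)/6 = 36/6 = 6; σ²_Task 9 = ((13−3)/6)² = 2.778

Forward pass:
ES_Task 1 = 0; EF_Task 1 = 12
ES_Task 2 = 0; EF_Task 2 = 16
ES_Task 3 = 0; EF_Task 3 = 12
ES_Task 4 = 12; EF_Task 4 = 12+15 = 27
ES_Task 5 = 12; EF_Task 5 = 12+13 = 25
ES_Task 6 = 12; EF_Task 6 = 12+4 = 16
ES_Task 7 = 25; EF_Task 7 = 25+12 = 37
ES_Task 8 = max(EF_Task 1=12, EF_Task 4=27) = 27; EF_Task 8 = 27+14 = 41
ES_Task 9 = max(EF_Task 2=16, EF_Task 6=16, EF_Task 7=37, EF_Task 8=41) = 41; EF_Task 9 = 41+6 = 47
Expected project duration μ = 47 days. Critical path: Task 3 → Task 4 → Task 8 → Task 9.

Variance along critical path = 11.111 + 1.778 + 1.778 + 2.778 = 17.444; σ = √17.444 = 4.177 days.
Z = (49 − 47) / 4.177 = 0.479
P(T ≤ 49) = Φ(0.479) ≈ 0.684

0.684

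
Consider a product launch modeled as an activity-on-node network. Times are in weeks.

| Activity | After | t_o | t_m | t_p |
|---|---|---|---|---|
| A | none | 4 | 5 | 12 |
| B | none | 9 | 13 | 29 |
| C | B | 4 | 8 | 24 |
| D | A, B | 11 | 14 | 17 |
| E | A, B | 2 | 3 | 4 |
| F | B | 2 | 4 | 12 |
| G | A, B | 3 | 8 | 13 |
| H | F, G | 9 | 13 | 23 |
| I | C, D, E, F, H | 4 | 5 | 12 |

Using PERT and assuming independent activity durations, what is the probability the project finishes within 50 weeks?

0.936

te_A = (4 + 4·5 + 12)/6 = 36/6 = 6; σ²_A = ((12−4)/6)² = 1.778
te_B = (9 + 4·13 + 29)/6 = 90/6 = 15; σ²_B = ((29−9)/6)² = 11.111
te_C = (4 + 4·8 + 24)/6 = 60/6 = 10; σ²_C = ((24−4)/6)² = 11.111
te_D = (11 + 4·14 + 17)/6 = 84/6 = 14; σ²_D = ((17−11)/6)² = 1.000
te_E = (2 + 4·3 + 4)/6 = 18/6 = 3; σ²_E = ((4−2)/6)² = 0.111
te_F = (2 + 4·4 + 12)/6 = 30/6 = 5; σ²_F = ((12−2)/6)² = 2.778
te_G = (3 + 4·8 + 13)/6 = 48/6 = 8; σ²_G = ((13−3)/6)² = 2.778
te_H = (9 + 4·13 + 23)/6 = 84/6 = 14; σ²_H = ((23−9)/6)² = 5.444
te_I = (4 + 4·5 + 12)/6 = 36/6 = 6; σ²_I = ((12−4)/6)² = 1.778

Forward pass:
ES_A = 0; EF_A = 6
ES_B = 0; EF_B = 15
ES_C = 15; EF_C = 15+10 = 25
ES_D = max(EF_A=6, EF_B=15) = 15; EF_D = 15+14 = 29
ES_E = max(EF_A=6, EF_B=15) = 15; EF_E = 15+3 = 18
ES_F = 15; EF_F = 15+5 = 20
ES_G = max(EF_A=6, EF_B=15) = 15; EF_G = 15+8 = 23
ES_H = max(EF_F=20, EF_G=23) = 23; EF_H = 23+14 = 37
ES_I = max(EF_C=25, EF_D=29, EF_E=18, EF_F=20, EF_H=37) = 37; EF_I = 37+6 = 43
Expected project duration μ = 43 weeks. Critical path: B → G → H → I.

Variance along critical path = 11.111 + 2.778 + 5.444 + 1.778 = 21.111; σ = √21.111 = 4.595 weeks.
Z = (50 − 43) / 4.595 = 1.524
P(T ≤ 50) = Φ(1.524) ≈ 0.936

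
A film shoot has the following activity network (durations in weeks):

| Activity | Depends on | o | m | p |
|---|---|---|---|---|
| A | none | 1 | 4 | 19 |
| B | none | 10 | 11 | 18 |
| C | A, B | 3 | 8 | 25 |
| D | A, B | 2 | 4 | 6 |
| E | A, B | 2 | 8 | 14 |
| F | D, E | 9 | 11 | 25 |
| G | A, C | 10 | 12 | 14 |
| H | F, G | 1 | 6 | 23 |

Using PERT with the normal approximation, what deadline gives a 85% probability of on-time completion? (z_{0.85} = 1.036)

te_A = (1 + 4·4 + 19)/6 = 36/6 = 6; σ²_A = ((19−1)/6)² = 9.000
te_B = (10 + 4·11 + 18)/6 = 72/6 = 12; σ²_B = ((18−10)/6)² = 1.778
te_C = (3 + 4·8 + 25)/6 = 60/6 = 10; σ²_C = ((25−3)/6)² = 13.444
te_D = (2 + 4·4 + 6)/6 = 24/6 = 4; σ²_D = ((6−2)/6)² = 0.444
te_E = (2 + 4·8 + 14)/6 = 48/6 = 8; σ²_E = ((14−2)/6)² = 4.000
te_F = (9 + 4·11 + 25)/6 = 78/6 = 13; σ²_F = ((25−9)/6)² = 7.111
te_G = (10 + 4·12 + 14)/6 = 72/6 = 12; σ²_G = ((14−10)/6)² = 0.444
te_H = (1 + 4·6 + 23)/6 = 48/6 = 8; σ²_H = ((23−1)/6)² = 13.444

Forward pass:
ES_A = 0; EF_A = 6
ES_B = 0; EF_B = 12
ES_C = max(EF_A=6, EF_B=12) = 12; EF_C = 12+10 = 22
ES_D = max(EF_A=6, EF_B=12) = 12; EF_D = 12+4 = 16
ES_E = max(EF_A=6, EF_B=12) = 12; EF_E = 12+8 = 20
ES_F = max(EF_D=16, EF_E=20) = 20; EF_F = 20+13 = 33
ES_G = max(EF_A=6, EF_C=22) = 22; EF_G = 22+12 = 34
ES_H = max(EF_F=33, EF_G=34) = 34; EF_H = 34+8 = 42
Expected project duration μ = 42 weeks. Critical path: B → C → G → H.

Variance along critical path = 1.778 + 13.444 + 0.444 + 13.444 = 29.111; σ = 5.395 weeks.
D = μ + z·σ = 42 + 1.036·5.395 = 47.6 weeks

47.6 weeks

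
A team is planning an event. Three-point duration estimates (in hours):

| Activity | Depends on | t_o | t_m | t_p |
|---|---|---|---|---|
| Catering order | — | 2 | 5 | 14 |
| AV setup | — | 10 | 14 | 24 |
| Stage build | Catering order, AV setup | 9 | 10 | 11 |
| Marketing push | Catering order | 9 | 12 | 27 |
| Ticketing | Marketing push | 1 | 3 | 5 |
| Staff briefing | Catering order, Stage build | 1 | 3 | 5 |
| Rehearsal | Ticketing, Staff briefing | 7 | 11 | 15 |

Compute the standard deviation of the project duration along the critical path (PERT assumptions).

2.79 hours

te_Catering order = (2 + 4·5 + 14)/6 = 36/6 = 6; σ²_Catering order = ((14−2)/6)² = 4.000
te_AV setup = (10 + 4·14 + 24)/6 = 90/6 = 15; σ²_AV setup = ((24−10)/6)² = 5.444
te_Stage build = (9 + 4·10 + 11)/6 = 60/6 = 10; σ²_Stage build = ((11−9)/6)² = 0.111
te_Marketing push = (9 + 4·12 + 27)/6 = 84/6 = 14; σ²_Marketing push = ((27−9)/6)² = 9.000
te_Ticketing = (1 + 4·3 + 5)/6 = 18/6 = 3; σ²_Ticketing = ((5−1)/6)² = 0.444
te_Staff briefing = (1 + 4·3 + 5)/6 = 18/6 = 3; σ²_Staff briefing = ((5−1)/6)² = 0.444
te_Rehearsal = (7 + 4·11 + 15)/6 = 66/6 = 11; σ²_Rehearsal = ((15−7)/6)² = 1.778

Forward pass:
ES_Catering order = 0; EF_Catering order = 6
ES_AV setup = 0; EF_AV setup = 15
ES_Stage build = max(EF_Catering order=6, EF_AV setup=15) = 15; EF_Stage build = 15+10 = 25
ES_Marketing push = 6; EF_Marketing push = 6+14 = 20
ES_Ticketing = 20; EF_Ticketing = 20+3 = 23
ES_Staff briefing = max(EF_Catering order=6, EF_Stage build=25) = 25; EF_Staff briefing = 25+3 = 28
ES_Rehearsal = max(EF_Ticketing=23, EF_Staff briefing=28) = 28; EF_Rehearsal = 28+11 = 39
Expected project duration μ = 39 hours. Critical path: AV setup → Stage build → Staff briefing → Rehearsal.

Variance along critical path = 5.444 + 0.111 + 0.444 + 1.778 = 7.778
σ = √7.778 = 2.789 hours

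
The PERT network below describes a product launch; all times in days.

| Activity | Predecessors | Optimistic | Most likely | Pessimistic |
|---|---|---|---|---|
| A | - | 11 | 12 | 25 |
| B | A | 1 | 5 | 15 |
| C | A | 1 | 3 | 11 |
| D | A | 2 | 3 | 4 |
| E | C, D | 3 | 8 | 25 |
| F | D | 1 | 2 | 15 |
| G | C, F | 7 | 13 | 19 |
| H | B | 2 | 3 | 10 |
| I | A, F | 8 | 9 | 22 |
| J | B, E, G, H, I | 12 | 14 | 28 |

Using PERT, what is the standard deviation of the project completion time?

4.70 days

te_A = (11 + 4·12 + 25)/6 = 84/6 = 14; σ²_A = ((25−11)/6)² = 5.444
te_B = (1 + 4·5 + 15)/6 = 36/6 = 6; σ²_B = ((15−1)/6)² = 5.444
te_C = (1 + 4·3 + 11)/6 = 24/6 = 4; σ²_C = ((11−1)/6)² = 2.778
te_D = (2 + 4·3 + 4)/6 = 18/6 = 3; σ²_D = ((4−2)/6)² = 0.111
te_E = (3 + 4·8 + 25)/6 = 60/6 = 10; σ²_E = ((25−3)/6)² = 13.444
te_F = (1 + 4·2 + 15)/6 = 24/6 = 4; σ²_F = ((15−1)/6)² = 5.444
te_G = (7 + 4·13 + 19)/6 = 78/6 = 13; σ²_G = ((19−7)/6)² = 4.000
te_H = (2 + 4·3 + 10)/6 = 24/6 = 4; σ²_H = ((10−2)/6)² = 1.778
te_I = (8 + 4·9 + 22)/6 = 66/6 = 11; σ²_I = ((22−8)/6)² = 5.444
te_J = (12 + 4·14 + 28)/6 = 96/6 = 16; σ²_J = ((28−12)/6)² = 7.111

Forward pass:
ES_A = 0; EF_A = 14
ES_B = 14; EF_B = 14+6 = 20
ES_C = 14; EF_C = 14+4 = 18
ES_D = 14; EF_D = 14+3 = 17
ES_E = max(EF_C=18, EF_D=17) = 18; EF_E = 18+10 = 28
ES_F = 17; EF_F = 17+4 = 21
ES_G = max(EF_C=18, EF_F=21) = 21; EF_G = 21+13 = 34
ES_H = 20; EF_H = 20+4 = 24
ES_I = max(EF_A=14, EF_F=21) = 21; EF_I = 21+11 = 32
ES_J = max(EF_B=20, EF_E=28, EF_G=34, EF_H=24, EF_I=32) = 34; EF_J = 34+16 = 50
Expected project duration μ = 50 days. Critical path: A → D → F → G → J.

Variance along critical path = 5.444 + 0.111 + 5.444 + 4.000 + 7.111 = 22.111
σ = √22.111 = 4.702 days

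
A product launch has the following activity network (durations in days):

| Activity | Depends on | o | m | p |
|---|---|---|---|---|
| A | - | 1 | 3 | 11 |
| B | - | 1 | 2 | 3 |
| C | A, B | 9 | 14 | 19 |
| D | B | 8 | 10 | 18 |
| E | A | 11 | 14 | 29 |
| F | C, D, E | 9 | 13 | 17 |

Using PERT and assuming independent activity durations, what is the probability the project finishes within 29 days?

0.139

te_A = (1 + 4·3 + 11)/6 = 24/6 = 4; σ²_A = ((11−1)/6)² = 2.778
te_B = (1 + 4·2 + 3)/6 = 12/6 = 2; σ²_B = ((3−1)/6)² = 0.111
te_C = (9 + 4·14 + 19)/6 = 84/6 = 14; σ²_C = ((19−9)/6)² = 2.778
te_D = (8 + 4·10 + 18)/6 = 66/6 = 11; σ²_D = ((18−8)/6)² = 2.778
te_E = (11 + 4·14 + 29)/6 = 96/6 = 16; σ²_E = ((29−11)/6)² = 9.000
te_F = (9 + 4·13 + 17)/6 = 78/6 = 13; σ²_F = ((17−9)/6)² = 1.778

Forward pass:
ES_A = 0; EF_A = 4
ES_B = 0; EF_B = 2
ES_C = max(EF_A=4, EF_B=2) = 4; EF_C = 4+14 = 18
ES_D = 2; EF_D = 2+11 = 13
ES_E = 4; EF_E = 4+16 = 20
ES_F = max(EF_C=18, EF_D=13, EF_E=20) = 20; EF_F = 20+13 = 33
Expected project duration μ = 33 days. Critical path: A → E → F.

Variance along critical path = 2.778 + 9.000 + 1.778 = 13.556; σ = √13.556 = 3.682 days.
Z = (29 − 33) / 3.682 = -1.086
P(T ≤ 29) = Φ(-1.086) ≈ 0.139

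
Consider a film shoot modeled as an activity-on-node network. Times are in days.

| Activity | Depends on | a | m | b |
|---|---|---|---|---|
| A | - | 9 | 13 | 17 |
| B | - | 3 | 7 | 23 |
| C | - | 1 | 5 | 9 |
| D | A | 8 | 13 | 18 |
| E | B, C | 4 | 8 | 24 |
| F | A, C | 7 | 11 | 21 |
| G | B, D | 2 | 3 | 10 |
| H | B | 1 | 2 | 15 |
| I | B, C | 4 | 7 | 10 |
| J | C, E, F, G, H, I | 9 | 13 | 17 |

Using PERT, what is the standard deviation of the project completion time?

te_A = (9 + 4·13 + 17)/6 = 78/6 = 13; σ²_A = ((17−9)/6)² = 1.778
te_B = (3 + 4·7 + 23)/6 = 54/6 = 9; σ²_B = ((23−3)/6)² = 11.111
te_C = (1 + 4·5 + 9)/6 = 30/6 = 5; σ²_C = ((9−1)/6)² = 1.778
te_D = (8 + 4·13 + 18)/6 = 78/6 = 13; σ²_D = ((18−8)/6)² = 2.778
te_E = (4 + 4·8 + 24)/6 = 60/6 = 10; σ²_E = ((24−4)/6)² = 11.111
te_F = (7 + 4·11 + 21)/6 = 72/6 = 12; σ²_F = ((21−7)/6)² = 5.444
te_G = (2 + 4·3 + 10)/6 = 24/6 = 4; σ²_G = ((10−2)/6)² = 1.778
te_H = (1 + 4·2 + 15)/6 = 24/6 = 4; σ²_H = ((15−1)/6)² = 5.444
te_I = (4 + 4·7 + 10)/6 = 42/6 = 7; σ²_I = ((10−4)/6)² = 1.000
te_J = (9 + 4·13 + 17)/6 = 78/6 = 13; σ²_J = ((17−9)/6)² = 1.778

Forward pass:
ES_A = 0; EF_A = 13
ES_B = 0; EF_B = 9
ES_C = 0; EF_C = 5
ES_D = 13; EF_D = 13+13 = 26
ES_E = max(EF_B=9, EF_C=5) = 9; EF_E = 9+10 = 19
ES_F = max(EF_A=13, EF_C=5) = 13; EF_F = 13+12 = 25
ES_G = max(EF_B=9, EF_D=26) = 26; EF_G = 26+4 = 30
ES_H = 9; EF_H = 9+4 = 13
ES_I = max(EF_B=9, EF_C=5) = 9; EF_I = 9+7 = 16
ES_J = max(EF_C=5, EF_E=19, EF_F=25, EF_G=30, EF_H=13, EF_I=16) = 30; EF_J = 30+13 = 43
Expected project duration μ = 43 days. Critical path: A → D → G → J.

Variance along critical path = 1.778 + 2.778 + 1.778 + 1.778 = 8.111
σ = √8.111 = 2.848 days

2.85 days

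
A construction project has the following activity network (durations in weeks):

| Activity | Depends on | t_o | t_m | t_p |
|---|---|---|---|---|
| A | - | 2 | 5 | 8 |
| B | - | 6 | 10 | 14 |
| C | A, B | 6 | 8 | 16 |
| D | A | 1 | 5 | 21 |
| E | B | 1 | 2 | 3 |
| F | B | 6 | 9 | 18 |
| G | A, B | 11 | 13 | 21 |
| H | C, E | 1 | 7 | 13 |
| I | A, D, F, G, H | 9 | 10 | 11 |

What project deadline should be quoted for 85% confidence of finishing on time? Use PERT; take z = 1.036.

39.0 weeks

te_A = (2 + 4·5 + 8)/6 = 30/6 = 5; σ²_A = ((8−2)/6)² = 1.000
te_B = (6 + 4·10 + 14)/6 = 60/6 = 10; σ²_B = ((14−6)/6)² = 1.778
te_C = (6 + 4·8 + 16)/6 = 54/6 = 9; σ²_C = ((16−6)/6)² = 2.778
te_D = (1 + 4·5 + 21)/6 = 42/6 = 7; σ²_D = ((21−1)/6)² = 11.111
te_E = (1 + 4·2 + 3)/6 = 12/6 = 2; σ²_E = ((3−1)/6)² = 0.111
te_F = (6 + 4·9 + 18)/6 = 60/6 = 10; σ²_F = ((18−6)/6)² = 4.000
te_G = (11 + 4·13 + 21)/6 = 84/6 = 14; σ²_G = ((21−11)/6)² = 2.778
te_H = (1 + 4·7 + 13)/6 = 42/6 = 7; σ²_H = ((13−1)/6)² = 4.000
te_I = (9 + 4·10 + 11)/6 = 60/6 = 10; σ²_I = ((11−9)/6)² = 0.111

Forward pass:
ES_A = 0; EF_A = 5
ES_B = 0; EF_B = 10
ES_C = max(EF_A=5, EF_B=10) = 10; EF_C = 10+9 = 19
ES_D = 5; EF_D = 5+7 = 12
ES_E = 10; EF_E = 10+2 = 12
ES_F = 10; EF_F = 10+10 = 20
ES_G = max(EF_A=5, EF_B=10) = 10; EF_G = 10+14 = 24
ES_H = max(EF_C=19, EF_E=12) = 19; EF_H = 19+7 = 26
ES_I = max(EF_A=5, EF_D=12, EF_F=20, EF_G=24, EF_H=26) = 26; EF_I = 26+10 = 36
Expected project duration μ = 36 weeks. Critical path: B → C → H → I.

Variance along critical path = 1.778 + 2.778 + 4.000 + 0.111 = 8.667; σ = 2.944 weeks.
D = μ + z·σ = 36 + 1.036·2.944 = 39.0 weeks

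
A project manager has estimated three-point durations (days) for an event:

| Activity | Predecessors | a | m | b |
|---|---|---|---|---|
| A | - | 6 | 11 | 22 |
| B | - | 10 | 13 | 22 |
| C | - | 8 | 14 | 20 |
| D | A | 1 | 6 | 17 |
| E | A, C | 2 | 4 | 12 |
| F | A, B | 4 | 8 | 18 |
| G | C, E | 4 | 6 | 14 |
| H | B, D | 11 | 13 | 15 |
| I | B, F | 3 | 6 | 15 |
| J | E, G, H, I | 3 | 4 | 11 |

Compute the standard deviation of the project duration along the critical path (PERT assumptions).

te_A = (6 + 4·11 + 22)/6 = 72/6 = 12; σ²_A = ((22−6)/6)² = 7.111
te_B = (10 + 4·13 + 22)/6 = 84/6 = 14; σ²_B = ((22−10)/6)² = 4.000
te_C = (8 + 4·14 + 20)/6 = 84/6 = 14; σ²_C = ((20−8)/6)² = 4.000
te_D = (1 + 4·6 + 17)/6 = 42/6 = 7; σ²_D = ((17−1)/6)² = 7.111
te_E = (2 + 4·4 + 12)/6 = 30/6 = 5; σ²_E = ((12−2)/6)² = 2.778
te_F = (4 + 4·8 + 18)/6 = 54/6 = 9; σ²_F = ((18−4)/6)² = 5.444
te_G = (4 + 4·6 + 14)/6 = 42/6 = 7; σ²_G = ((14−4)/6)² = 2.778
te_H = (11 + 4·13 + 15)/6 = 78/6 = 13; σ²_H = ((15−11)/6)² = 0.444
te_I = (3 + 4·6 + 15)/6 = 42/6 = 7; σ²_I = ((15−3)/6)² = 4.000
te_J = (3 + 4·4 + 11)/6 = 30/6 = 5; σ²_J = ((11−3)/6)² = 1.778

Forward pass:
ES_A = 0; EF_A = 12
ES_B = 0; EF_B = 14
ES_C = 0; EF_C = 14
ES_D = 12; EF_D = 12+7 = 19
ES_E = max(EF_A=12, EF_C=14) = 14; EF_E = 14+5 = 19
ES_F = max(EF_A=12, EF_B=14) = 14; EF_F = 14+9 = 23
ES_G = max(EF_C=14, EF_E=19) = 19; EF_G = 19+7 = 26
ES_H = max(EF_B=14, EF_D=19) = 19; EF_H = 19+13 = 32
ES_I = max(EF_B=14, EF_F=23) = 23; EF_I = 23+7 = 30
ES_J = max(EF_E=19, EF_G=26, EF_H=32, EF_I=30) = 32; EF_J = 32+5 = 37
Expected project duration μ = 37 days. Critical path: A → D → H → J.

Variance along critical path = 7.111 + 7.111 + 0.444 + 1.778 = 16.444
σ = √16.444 = 4.055 days

4.06 days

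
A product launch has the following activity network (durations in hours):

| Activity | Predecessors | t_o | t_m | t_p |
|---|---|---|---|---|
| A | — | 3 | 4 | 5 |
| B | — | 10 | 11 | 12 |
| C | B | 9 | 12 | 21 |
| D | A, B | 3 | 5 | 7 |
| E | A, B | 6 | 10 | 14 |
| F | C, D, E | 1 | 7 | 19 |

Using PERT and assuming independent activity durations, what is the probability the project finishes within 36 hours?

te_A = (3 + 4·4 + 5)/6 = 24/6 = 4; σ²_A = ((5−3)/6)² = 0.111
te_B = (10 + 4·11 + 12)/6 = 66/6 = 11; σ²_B = ((12−10)/6)² = 0.111
te_C = (9 + 4·12 + 21)/6 = 78/6 = 13; σ²_C = ((21−9)/6)² = 4.000
te_D = (3 + 4·5 + 7)/6 = 30/6 = 5; σ²_D = ((7−3)/6)² = 0.444
te_E = (6 + 4·10 + 14)/6 = 60/6 = 10; σ²_E = ((14−6)/6)² = 1.778
te_F = (1 + 4·7 + 19)/6 = 48/6 = 8; σ²_F = ((19−1)/6)² = 9.000

Forward pass:
ES_A = 0; EF_A = 4
ES_B = 0; EF_B = 11
ES_C = 11; EF_C = 11+13 = 24
ES_D = max(EF_A=4, EF_B=11) = 11; EF_D = 11+5 = 16
ES_E = max(EF_A=4, EF_B=11) = 11; EF_E = 11+10 = 21
ES_F = max(EF_C=24, EF_D=16, EF_E=21) = 24; EF_F = 24+8 = 32
Expected project duration μ = 32 hours. Critical path: B → C → F.

Variance along critical path = 0.111 + 4.000 + 9.000 = 13.111; σ = √13.111 = 3.621 hours.
Z = (36 − 32) / 3.621 = 1.105
P(T ≤ 36) = Φ(1.105) ≈ 0.865

0.865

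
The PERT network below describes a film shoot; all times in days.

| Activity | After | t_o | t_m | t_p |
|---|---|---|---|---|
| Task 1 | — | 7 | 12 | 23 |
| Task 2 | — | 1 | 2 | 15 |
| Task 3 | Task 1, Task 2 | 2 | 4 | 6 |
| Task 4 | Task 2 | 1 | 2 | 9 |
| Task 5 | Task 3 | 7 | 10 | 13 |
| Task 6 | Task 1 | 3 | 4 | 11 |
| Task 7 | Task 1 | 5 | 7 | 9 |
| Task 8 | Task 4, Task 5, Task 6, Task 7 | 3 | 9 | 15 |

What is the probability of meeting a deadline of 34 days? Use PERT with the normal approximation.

0.286

te_Task 1 = (7 + 4·12 + 23)/6 = 78/6 = 13; σ²_Task 1 = ((23−7)/6)² = 7.111
te_Task 2 = (1 + 4·2 + 15)/6 = 24/6 = 4; σ²_Task 2 = ((15−1)/6)² = 5.444
te_Task 3 = (2 + 4·4 + 6)/6 = 24/6 = 4; σ²_Task 3 = ((6−2)/6)² = 0.444
te_Task 4 = (1 + 4·2 + 9)/6 = 18/6 = 3; σ²_Task 4 = ((9−1)/6)² = 1.778
te_Task 5 = (7 + 4·10 + 13)/6 = 60/6 = 10; σ²_Task 5 = ((13−7)/6)² = 1.000
te_Task 6 = (3 + 4·4 + 11)/6 = 30/6 = 5; σ²_Task 6 = ((11−3)/6)² = 1.778
te_Task 7 = (5 + 4·7 + 9)/6 = 42/6 = 7; σ²_Task 7 = ((9−5)/6)² = 0.444
te_Task 8 = (3 + 4·9 + 15)/6 = 54/6 = 9; σ²_Task 8 = ((15−3)/6)² = 4.000

Forward pass:
ES_Task 1 = 0; EF_Task 1 = 13
ES_Task 2 = 0; EF_Task 2 = 4
ES_Task 3 = max(EF_Task 1=13, EF_Task 2=4) = 13; EF_Task 3 = 13+4 = 17
ES_Task 4 = 4; EF_Task 4 = 4+3 = 7
ES_Task 5 = 17; EF_Task 5 = 17+10 = 27
ES_Task 6 = 13; EF_Task 6 = 13+5 = 18
ES_Task 7 = 13; EF_Task 7 = 13+7 = 20
ES_Task 8 = max(EF_Task 4=7, EF_Task 5=27, EF_Task 6=18, EF_Task 7=20) = 27; EF_Task 8 = 27+9 = 36
Expected project duration μ = 36 days. Critical path: Task 1 → Task 3 → Task 5 → Task 8.

Variance along critical path = 7.111 + 0.444 + 1.000 + 4.000 = 12.556; σ = √12.556 = 3.543 days.
Z = (34 − 36) / 3.543 = -0.564
P(T ≤ 34) = Φ(-0.564) ≈ 0.286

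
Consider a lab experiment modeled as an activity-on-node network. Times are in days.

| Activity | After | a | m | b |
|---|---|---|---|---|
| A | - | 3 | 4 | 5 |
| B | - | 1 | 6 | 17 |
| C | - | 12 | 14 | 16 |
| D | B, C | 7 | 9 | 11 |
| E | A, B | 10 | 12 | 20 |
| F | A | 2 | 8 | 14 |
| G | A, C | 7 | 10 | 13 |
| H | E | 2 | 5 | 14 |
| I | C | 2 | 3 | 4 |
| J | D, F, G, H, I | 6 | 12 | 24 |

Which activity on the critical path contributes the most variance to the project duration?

J

te_A = (3 + 4·4 + 5)/6 = 24/6 = 4; σ²_A = ((5−3)/6)² = 0.111
te_B = (1 + 4·6 + 17)/6 = 42/6 = 7; σ²_B = ((17−1)/6)² = 7.111
te_C = (12 + 4·14 + 16)/6 = 84/6 = 14; σ²_C = ((16−12)/6)² = 0.444
te_D = (7 + 4·9 + 11)/6 = 54/6 = 9; σ²_D = ((11−7)/6)² = 0.444
te_E = (10 + 4·12 + 20)/6 = 78/6 = 13; σ²_E = ((20−10)/6)² = 2.778
te_F = (2 + 4·8 + 14)/6 = 48/6 = 8; σ²_F = ((14−2)/6)² = 4.000
te_G = (7 + 4·10 + 13)/6 = 60/6 = 10; σ²_G = ((13−7)/6)² = 1.000
te_H = (2 + 4·5 + 14)/6 = 36/6 = 6; σ²_H = ((14−2)/6)² = 4.000
te_I = (2 + 4·3 + 4)/6 = 18/6 = 3; σ²_I = ((4−2)/6)² = 0.111
te_J = (6 + 4·12 + 24)/6 = 78/6 = 13; σ²_J = ((24−6)/6)² = 9.000

Forward pass:
ES_A = 0; EF_A = 4
ES_B = 0; EF_B = 7
ES_C = 0; EF_C = 14
ES_D = max(EF_B=7, EF_C=14) = 14; EF_D = 14+9 = 23
ES_E = max(EF_A=4, EF_B=7) = 7; EF_E = 7+13 = 20
ES_F = 4; EF_F = 4+8 = 12
ES_G = max(EF_A=4, EF_C=14) = 14; EF_G = 14+10 = 24
ES_H = 20; EF_H = 20+6 = 26
ES_I = 14; EF_I = 14+3 = 17
ES_J = max(EF_D=23, EF_F=12, EF_G=24, EF_H=26, EF_I=17) = 26; EF_J = 26+13 = 39
Expected project duration μ = 39 days. Critical path: B → E → H → J.

Variances on critical path: σ²_B=7.111, σ²_E=2.778, σ²_H=4.000, σ²_J=9.000.
Largest is σ²_J = 9.000.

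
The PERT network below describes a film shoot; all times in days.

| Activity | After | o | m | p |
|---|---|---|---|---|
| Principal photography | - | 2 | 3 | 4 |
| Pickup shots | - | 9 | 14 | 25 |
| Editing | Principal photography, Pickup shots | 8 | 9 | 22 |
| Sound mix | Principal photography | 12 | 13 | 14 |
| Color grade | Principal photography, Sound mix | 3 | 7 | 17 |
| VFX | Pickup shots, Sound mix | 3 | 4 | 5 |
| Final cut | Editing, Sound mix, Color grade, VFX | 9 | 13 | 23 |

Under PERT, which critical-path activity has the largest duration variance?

te_Principal photography = (2 + 4·3 + 4)/6 = 18/6 = 3; σ²_Principal photography = ((4−2)/6)² = 0.111
te_Pickup shots = (9 + 4·14 + 25)/6 = 90/6 = 15; σ²_Pickup shots = ((25−9)/6)² = 7.111
te_Editing = (8 + 4·9 + 22)/6 = 66/6 = 11; σ²_Editing = ((22−8)/6)² = 5.444
te_Sound mix = (12 + 4·13 + 14)/6 = 78/6 = 13; σ²_Sound mix = ((14−12)/6)² = 0.111
te_Color grade = (3 + 4·7 + 17)/6 = 48/6 = 8; σ²_Color grade = ((17−3)/6)² = 5.444
te_VFX = (3 + 4·4 + 5)/6 = 24/6 = 4; σ²_VFX = ((5−3)/6)² = 0.111
te_Final cut = (9 + 4·13 + 23)/6 = 84/6 = 14; σ²_Final cut = ((23−9)/6)² = 5.444

Forward pass:
ES_Principal photography = 0; EF_Principal photography = 3
ES_Pickup shots = 0; EF_Pickup shots = 15
ES_Editing = max(EF_Principal photography=3, EF_Pickup shots=15) = 15; EF_Editing = 15+11 = 26
ES_Sound mix = 3; EF_Sound mix = 3+13 = 16
ES_Color grade = max(EF_Principal photography=3, EF_Sound mix=16) = 16; EF_Color grade = 16+8 = 24
ES_VFX = max(EF_Pickup shots=15, EF_Sound mix=16) = 16; EF_VFX = 16+4 = 20
ES_Final cut = max(EF_Editing=26, EF_Sound mix=16, EF_Color grade=24, EF_VFX=20) = 26; EF_Final cut = 26+14 = 40
Expected project duration μ = 40 days. Critical path: Pickup shots → Editing → Final cut.

Variances on critical path: σ²_Pickup shots=7.111, σ²_Editing=5.444, σ²_Final cut=5.444.
Largest is σ²_Pickup shots = 7.111.

Pickup shots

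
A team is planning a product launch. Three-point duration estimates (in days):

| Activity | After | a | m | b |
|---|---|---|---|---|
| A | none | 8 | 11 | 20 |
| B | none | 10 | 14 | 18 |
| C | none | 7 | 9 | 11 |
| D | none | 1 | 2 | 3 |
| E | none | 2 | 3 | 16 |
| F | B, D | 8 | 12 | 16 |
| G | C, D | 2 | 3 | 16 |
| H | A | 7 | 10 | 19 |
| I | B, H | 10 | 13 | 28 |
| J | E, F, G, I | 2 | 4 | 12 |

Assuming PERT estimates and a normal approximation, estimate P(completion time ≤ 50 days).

0.942

te_A = (8 + 4·11 + 20)/6 = 72/6 = 12; σ²_A = ((20−8)/6)² = 4.000
te_B = (10 + 4·14 + 18)/6 = 84/6 = 14; σ²_B = ((18−10)/6)² = 1.778
te_C = (7 + 4·9 + 11)/6 = 54/6 = 9; σ²_C = ((11−7)/6)² = 0.444
te_D = (1 + 4·2 + 3)/6 = 12/6 = 2; σ²_D = ((3−1)/6)² = 0.111
te_E = (2 + 4·3 + 16)/6 = 30/6 = 5; σ²_E = ((16−2)/6)² = 5.444
te_F = (8 + 4·12 + 16)/6 = 72/6 = 12; σ²_F = ((16−8)/6)² = 1.778
te_G = (2 + 4·3 + 16)/6 = 30/6 = 5; σ²_G = ((16−2)/6)² = 5.444
te_H = (7 + 4·10 + 19)/6 = 66/6 = 11; σ²_H = ((19−7)/6)² = 4.000
te_I = (10 + 4·13 + 28)/6 = 90/6 = 15; σ²_I = ((28−10)/6)² = 9.000
te_J = (2 + 4·4 + 12)/6 = 30/6 = 5; σ²_J = ((12−2)/6)² = 2.778

Forward pass:
ES_A = 0; EF_A = 12
ES_B = 0; EF_B = 14
ES_C = 0; EF_C = 9
ES_D = 0; EF_D = 2
ES_E = 0; EF_E = 5
ES_F = max(EF_B=14, EF_D=2) = 14; EF_F = 14+12 = 26
ES_G = max(EF_C=9, EF_D=2) = 9; EF_G = 9+5 = 14
ES_H = 12; EF_H = 12+11 = 23
ES_I = max(EF_B=14, EF_H=23) = 23; EF_I = 23+15 = 38
ES_J = max(EF_E=5, EF_F=26, EF_G=14, EF_I=38) = 38; EF_J = 38+5 = 43
Expected project duration μ = 43 days. Critical path: A → H → I → J.

Variance along critical path = 4.000 + 4.000 + 9.000 + 2.778 = 19.778; σ = √19.778 = 4.447 days.
Z = (50 − 43) / 4.447 = 1.574
P(T ≤ 50) = Φ(1.574) ≈ 0.942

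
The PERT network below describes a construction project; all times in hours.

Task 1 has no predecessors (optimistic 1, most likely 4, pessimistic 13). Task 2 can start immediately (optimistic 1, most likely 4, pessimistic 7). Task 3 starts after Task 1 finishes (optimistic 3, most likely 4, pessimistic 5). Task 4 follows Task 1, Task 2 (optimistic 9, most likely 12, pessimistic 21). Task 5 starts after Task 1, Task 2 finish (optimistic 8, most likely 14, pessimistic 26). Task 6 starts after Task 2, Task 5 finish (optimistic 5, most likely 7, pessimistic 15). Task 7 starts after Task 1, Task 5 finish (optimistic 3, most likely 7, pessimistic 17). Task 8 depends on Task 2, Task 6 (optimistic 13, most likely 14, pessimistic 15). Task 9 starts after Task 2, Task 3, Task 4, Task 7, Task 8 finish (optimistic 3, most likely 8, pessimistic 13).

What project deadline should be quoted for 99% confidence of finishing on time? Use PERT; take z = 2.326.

te_Task 1 = (1 + 4·4 + 13)/6 = 30/6 = 5; σ²_Task 1 = ((13−1)/6)² = 4.000
te_Task 2 = (1 + 4·4 + 7)/6 = 24/6 = 4; σ²_Task 2 = ((7−1)/6)² = 1.000
te_Task 3 = (3 + 4·4 + 5)/6 = 24/6 = 4; σ²_Task 3 = ((5−3)/6)² = 0.111
te_Task 4 = (9 + 4·12 + 21)/6 = 78/6 = 13; σ²_Task 4 = ((21−9)/6)² = 4.000
te_Task 5 = (8 + 4·14 + 26)/6 = 90/6 = 15; σ²_Task 5 = ((26−8)/6)² = 9.000
te_Task 6 = (5 + 4·7 + 15)/6 = 48/6 = 8; σ²_Task 6 = ((15−5)/6)² = 2.778
te_Task 7 = (3 + 4·7 + 17)/6 = 48/6 = 8; σ²_Task 7 = ((17−3)/6)² = 5.444
te_Task 8 = (13 + 4·14 + 15)/6 = 84/6 = 14; σ²_Task 8 = ((15−13)/6)² = 0.111
te_Task 9 = (3 + 4·8 + 13)/6 = 48/6 = 8; σ²_Task 9 = ((13−3)/6)² = 2.778

Forward pass:
ES_Task 1 = 0; EF_Task 1 = 5
ES_Task 2 = 0; EF_Task 2 = 4
ES_Task 3 = 5; EF_Task 3 = 5+4 = 9
ES_Task 4 = max(EF_Task 1=5, EF_Task 2=4) = 5; EF_Task 4 = 5+13 = 18
ES_Task 5 = max(EF_Task 1=5, EF_Task 2=4) = 5; EF_Task 5 = 5+15 = 20
ES_Task 6 = max(EF_Task 2=4, EF_Task 5=20) = 20; EF_Task 6 = 20+8 = 28
ES_Task 7 = max(EF_Task 1=5, EF_Task 5=20) = 20; EF_Task 7 = 20+8 = 28
ES_Task 8 = max(EF_Task 2=4, EF_Task 6=28) = 28; EF_Task 8 = 28+14 = 42
ES_Task 9 = max(EF_Task 2=4, EF_Task 3=9, EF_Task 4=18, EF_Task 7=28, EF_Task 8=42) = 42; EF_Task 9 = 42+8 = 50
Expected project duration μ = 50 hours. Critical path: Task 1 → Task 5 → Task 6 → Task 8 → Task 9.

Variance along critical path = 4.000 + 9.000 + 2.778 + 0.111 + 2.778 = 18.667; σ = 4.320 hours.
D = μ + z·σ = 50 + 2.326·4.320 = 60.0 hours

60.0 hours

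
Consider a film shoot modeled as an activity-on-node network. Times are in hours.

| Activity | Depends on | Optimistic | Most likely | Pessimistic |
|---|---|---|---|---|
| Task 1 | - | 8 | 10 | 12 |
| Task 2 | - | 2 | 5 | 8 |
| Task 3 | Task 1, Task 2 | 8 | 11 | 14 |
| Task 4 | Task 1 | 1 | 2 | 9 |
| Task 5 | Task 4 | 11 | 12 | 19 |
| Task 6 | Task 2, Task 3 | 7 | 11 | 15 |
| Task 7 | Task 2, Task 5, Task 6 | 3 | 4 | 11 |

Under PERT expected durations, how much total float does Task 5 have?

6 hours

te_Task 1 = (8 + 4·10 + 12)/6 = 60/6 = 10
te_Task 2 = (2 + 4·5 + 8)/6 = 30/6 = 5
te_Task 3 = (8 + 4·11 + 14)/6 = 66/6 = 11
te_Task 4 = (1 + 4·2 + 9)/6 = 18/6 = 3
te_Task 5 = (11 + 4·12 + 19)/6 = 78/6 = 13
te_Task 6 = (7 + 4·11 + 15)/6 = 66/6 = 11
te_Task 7 = (3 + 4·4 + 11)/6 = 30/6 = 5

Forward pass:
ES_Task 1 = 0; EF_Task 1 = 10
ES_Task 2 = 0; EF_Task 2 = 5
ES_Task 3 = max(EF_Task 1=10, EF_Task 2=5) = 10; EF_Task 3 = 10+11 = 21
ES_Task 4 = 10; EF_Task 4 = 10+3 = 13
ES_Task 5 = 13; EF_Task 5 = 13+13 = 26
ES_Task 6 = max(EF_Task 2=5, EF_Task 3=21) = 21; EF_Task 6 = 21+11 = 32
ES_Task 7 = max(EF_Task 2=5, EF_Task 5=26, EF_Task 6=32) = 32; EF_Task 7 = 32+5 = 37
Expected project duration μ = 37 hours. Critical path: Task 1 → Task 3 → Task 6 → Task 7.

Backward pass:
LF_Task 7 = 37; LS_Task 7 = 37−5 = 32
LF_Task 6 = LS_Task 7 = 32; LS_Task 6 = 32−11 = 21
LF_Task 5 = LS_Task 7 = 32; LS_Task 5 = 32−13 = 19
LF_Task 4 = LS_Task 5 = 19; LS_Task 4 = 19−3 = 16
LF_Task 3 = LS_Task 6 = 21; LS_Task 3 = 21−11 = 10
LF_Task 2 = min(LS_Task 3=10, LS_Task 6=21, LS_Task 7=32) = 10; LS_Task 2 = 10−5 = 5
LF_Task 1 = min(LS_Task 3=10, LS_Task 4=16) = 10; LS_Task 1 = 10−10 = 0
Slack_Task 5 = LS_Task 5 − ES_Task 5 = 19 − 13 = 6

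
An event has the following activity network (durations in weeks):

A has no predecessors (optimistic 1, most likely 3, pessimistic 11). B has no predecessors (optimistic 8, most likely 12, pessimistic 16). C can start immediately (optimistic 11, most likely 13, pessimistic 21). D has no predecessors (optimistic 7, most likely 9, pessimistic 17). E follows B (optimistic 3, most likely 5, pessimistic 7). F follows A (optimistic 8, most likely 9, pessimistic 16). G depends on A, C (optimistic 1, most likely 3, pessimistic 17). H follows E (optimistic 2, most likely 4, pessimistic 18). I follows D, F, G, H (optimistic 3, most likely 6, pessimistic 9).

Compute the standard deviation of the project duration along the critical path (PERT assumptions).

3.21 weeks

te_A = (1 + 4·3 + 11)/6 = 24/6 = 4; σ²_A = ((11−1)/6)² = 2.778
te_B = (8 + 4·12 + 16)/6 = 72/6 = 12; σ²_B = ((16−8)/6)² = 1.778
te_C = (11 + 4·13 + 21)/6 = 84/6 = 14; σ²_C = ((21−11)/6)² = 2.778
te_D = (7 + 4·9 + 17)/6 = 60/6 = 10; σ²_D = ((17−7)/6)² = 2.778
te_E = (3 + 4·5 + 7)/6 = 30/6 = 5; σ²_E = ((7−3)/6)² = 0.444
te_F = (8 + 4·9 + 16)/6 = 60/6 = 10; σ²_F = ((16−8)/6)² = 1.778
te_G = (1 + 4·3 + 17)/6 = 30/6 = 5; σ²_G = ((17−1)/6)² = 7.111
te_H = (2 + 4·4 + 18)/6 = 36/6 = 6; σ²_H = ((18−2)/6)² = 7.111
te_I = (3 + 4·6 + 9)/6 = 36/6 = 6; σ²_I = ((9−3)/6)² = 1.000

Forward pass:
ES_A = 0; EF_A = 4
ES_B = 0; EF_B = 12
ES_C = 0; EF_C = 14
ES_D = 0; EF_D = 10
ES_E = 12; EF_E = 12+5 = 17
ES_F = 4; EF_F = 4+10 = 14
ES_G = max(EF_A=4, EF_C=14) = 14; EF_G = 14+5 = 19
ES_H = 17; EF_H = 17+6 = 23
ES_I = max(EF_D=10, EF_F=14, EF_G=19, EF_H=23) = 23; EF_I = 23+6 = 29
Expected project duration μ = 29 weeks. Critical path: B → E → H → I.

Variance along critical path = 1.778 + 0.444 + 7.111 + 1.000 = 10.333
σ = √10.333 = 3.215 weeks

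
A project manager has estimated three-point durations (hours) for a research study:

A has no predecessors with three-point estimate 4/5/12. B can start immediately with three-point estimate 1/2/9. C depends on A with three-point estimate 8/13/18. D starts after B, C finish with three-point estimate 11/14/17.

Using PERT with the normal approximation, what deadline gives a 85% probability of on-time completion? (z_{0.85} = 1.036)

35.4 hours

te_A = (4 + 4·5 + 12)/6 = 36/6 = 6; σ²_A = ((12−4)/6)² = 1.778
te_B = (1 + 4·2 + 9)/6 = 18/6 = 3; σ²_B = ((9−1)/6)² = 1.778
te_C = (8 + 4·13 + 18)/6 = 78/6 = 13; σ²_C = ((18−8)/6)² = 2.778
te_D = (11 + 4·14 + 17)/6 = 84/6 = 14; σ²_D = ((17−11)/6)² = 1.000

Forward pass:
ES_A = 0; EF_A = 6
ES_B = 0; EF_B = 3
ES_C = 6; EF_C = 6+13 = 19
ES_D = max(EF_B=3, EF_C=19) = 19; EF_D = 19+14 = 33
Expected project duration μ = 33 hours. Critical path: A → C → D.

Variance along critical path = 1.778 + 2.778 + 1.000 = 5.556; σ = 2.357 hours.
D = μ + z·σ = 33 + 1.036·2.357 = 35.4 hours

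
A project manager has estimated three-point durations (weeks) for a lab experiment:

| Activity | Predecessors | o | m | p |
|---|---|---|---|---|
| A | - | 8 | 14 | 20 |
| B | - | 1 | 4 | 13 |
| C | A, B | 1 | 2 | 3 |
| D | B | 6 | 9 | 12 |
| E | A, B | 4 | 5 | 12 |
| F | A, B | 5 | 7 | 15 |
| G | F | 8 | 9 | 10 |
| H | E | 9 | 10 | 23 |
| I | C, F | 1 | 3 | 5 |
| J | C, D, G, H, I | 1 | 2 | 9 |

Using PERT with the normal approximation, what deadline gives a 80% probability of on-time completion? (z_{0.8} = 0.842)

38.0 weeks

te_A = (8 + 4·14 + 20)/6 = 84/6 = 14; σ²_A = ((20−8)/6)² = 4.000
te_B = (1 + 4·4 + 13)/6 = 30/6 = 5; σ²_B = ((13−1)/6)² = 4.000
te_C = (1 + 4·2 + 3)/6 = 12/6 = 2; σ²_C = ((3−1)/6)² = 0.111
te_D = (6 + 4·9 + 12)/6 = 54/6 = 9; σ²_D = ((12−6)/6)² = 1.000
te_E = (4 + 4·5 + 12)/6 = 36/6 = 6; σ²_E = ((12−4)/6)² = 1.778
te_F = (5 + 4·7 + 15)/6 = 48/6 = 8; σ²_F = ((15−5)/6)² = 2.778
te_G = (8 + 4·9 + 10)/6 = 54/6 = 9; σ²_G = ((10−8)/6)² = 0.111
te_H = (9 + 4·10 + 23)/6 = 72/6 = 12; σ²_H = ((23−9)/6)² = 5.444
te_I = (1 + 4·3 + 5)/6 = 18/6 = 3; σ²_I = ((5−1)/6)² = 0.444
te_J = (1 + 4·2 + 9)/6 = 18/6 = 3; σ²_J = ((9−1)/6)² = 1.778

Forward pass:
ES_A = 0; EF_A = 14
ES_B = 0; EF_B = 5
ES_C = max(EF_A=14, EF_B=5) = 14; EF_C = 14+2 = 16
ES_D = 5; EF_D = 5+9 = 14
ES_E = max(EF_A=14, EF_B=5) = 14; EF_E = 14+6 = 20
ES_F = max(EF_A=14, EF_B=5) = 14; EF_F = 14+8 = 22
ES_G = 22; EF_G = 22+9 = 31
ES_H = 20; EF_H = 20+12 = 32
ES_I = max(EF_C=16, EF_F=22) = 22; EF_I = 22+3 = 25
ES_J = max(EF_C=16, EF_D=14, EF_G=31, EF_H=32, EF_I=25) = 32; EF_J = 32+3 = 35
Expected project duration μ = 35 weeks. Critical path: A → E → H → J.

Variance along critical path = 4.000 + 1.778 + 5.444 + 1.778 = 13.000; σ = 3.606 weeks.
D = μ + z·σ = 35 + 0.842·3.606 = 38.0 weeks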